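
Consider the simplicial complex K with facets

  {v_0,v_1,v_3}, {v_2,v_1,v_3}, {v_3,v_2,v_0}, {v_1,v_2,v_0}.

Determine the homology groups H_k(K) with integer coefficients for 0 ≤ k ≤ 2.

H_0 ≅ Z,  H_1 = 0,  H_2 ≅ Z.

Fix the vertex order v_0 < v_1 < v_2 < v_3 and write every simplex with vertices in increasing order. Then dim K = 2 and the simplices of K are:

  0-simplices (4): [v_0], [v_1], [v_2], [v_3]
  1-simplices (6): [v_0,v_1], [v_0,v_2], [v_0,v_3], [v_1,v_2], [v_1,v_3], [v_2,v_3]
  2-simplices (4): [v_0,v_1,v_2], [v_0,v_1,v_3], [v_0,v_2,v_3], [v_1,v_2,v_3]

Hence C_0 ≅ Z^4, C_1 ≅ Z^6, C_2 ≅ Z^4.

∂_1: C_1 → C_0 is given by ∂[p,q] = [q] − [p].
The 4×6 boundary matrix has rank 3 and Smith normal form diag(1,1,1).

Boundary ∂_2: C_2 → C_1 sends each 2-simplex [p,q,r] to [q,r] − [p,r] + [p,q]. For instance
  ∂[v_0,v_1,v_3] = [v_1,v_3] − [v_0,v_3] + [v_0,v_1],
  ∂[v_0,v_2,v_3] = [v_2,v_3] − [v_0,v_3] + [v_0,v_2].
The resulting 6×4 matrix has rank 3, and its Smith normal form has invariant factors (1,1,1).

Computing H_k = (kernel of ∂_k) / (image of ∂_{k+1}):

  H_0: rank C_0 − rank ∂_1 = 4 − 3 = 1, and the invariant factors of ∂_1 are all 1, so H_0 = Z.
  H_1: rank ker ∂_1 − rank ∂_2 = (6 − 3) − 3 = 0, and the invariant factors of ∂_2 are all 1, so H_1 = 0.
  H_2: rank ker ∂_2 − rank ∂_3 = (4 − 3) − 0 = 1, and there is no ∂_3, so H_2 = Z.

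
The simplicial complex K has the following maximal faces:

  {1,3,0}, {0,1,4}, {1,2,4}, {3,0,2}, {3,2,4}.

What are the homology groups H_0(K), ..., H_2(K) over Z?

K has 5 vertices, 10 edges, 5 triangles.
rank ∂_0 = 0, rank ∂_1 = 4 ⇒ b_0 = 5 − 0 − 4 = 1; all invariant factors of ∂_1 are 1 so no torsion. So H_0 = Z.
rank ∂_1 = 4, rank ∂_2 = 5 ⇒ b_1 = 10 − 4 − 5 = 1; all invariant factors of ∂_2 are 1 so no torsion. So H_1 = Z.
rank ∂_2 = 5, rank ∂_3 = 0 ⇒ b_2 = 5 − 5 − 0 = 0. So H_2 = 0.

H_0 ≅ Z,  H_1 ≅ Z,  H_2 = 0.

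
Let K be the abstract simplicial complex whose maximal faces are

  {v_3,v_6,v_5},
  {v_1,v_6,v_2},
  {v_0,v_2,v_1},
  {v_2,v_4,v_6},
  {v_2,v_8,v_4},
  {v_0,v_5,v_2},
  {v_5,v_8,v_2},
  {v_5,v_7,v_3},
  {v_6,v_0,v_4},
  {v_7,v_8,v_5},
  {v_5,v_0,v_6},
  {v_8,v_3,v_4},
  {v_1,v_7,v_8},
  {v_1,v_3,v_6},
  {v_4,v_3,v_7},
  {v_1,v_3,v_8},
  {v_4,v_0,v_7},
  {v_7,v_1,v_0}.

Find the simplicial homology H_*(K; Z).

Take the total order v_0 < v_1 < v_2 < v_3 < v_4 < v_5 < v_6 < v_7 < v_8 on the vertex set. Then K (dimension 2) consists of the simplices:

  0-simplices (9): [v_0], [v_1], [v_2], [v_3], [v_4], [v_5], [v_6], [v_7], [v_8]
  1-simplices (27): (27 of them)
  2-simplices (18): (18 of them)

giving chain groups C_0 ≅ Z^9, C_1 ≅ Z^27, C_2 ≅ Z^18.

Boundary ∂_1: C_1 → C_0 sends each edge [p,q] (with p < q) to q − p.
The resulting 9×27 matrix has rank 8, and its Smith normal form has invariant factors (1,1,1,1,1,1,1,1).

Boundary ∂_2: C_2 → C_1 acts by ∂[p,q,r] = [q,r] − [p,r] + [p,q]. For instance
  ∂[v_1,v_2,v_6] = [v_2,v_6] − [v_1,v_6] + [v_1,v_2],
  ∂[v_0,v_5,v_6] = [v_5,v_6] − [v_0,v_6] + [v_0,v_5].
As a 27×18 matrix over Z this has rank 18, with invariant factors (1,1,1,1,1,1,1,1,1,1,1,1,1,1,1,1,1,2).

From H_k ≅ ker(∂_k) / im(∂_{k+1}) we obtain:

  H_0: rank C_0 − rank ∂_1 = 9 − 8 = 1, and the invariant factors of ∂_1 are all 1, so H_0 ≅ Z.
  H_1: rank ker ∂_1 − rank ∂_2 = (27 − 8) − 18 = 1, and ∂_2 has invariant factor 2 > 1, so H_1 ≅ Z ⊕ Z/2.
  H_2: rank ker ∂_2 − rank ∂_3 = (18 − 18) − 0 = 0, and there is no ∂_3, so H_2 ≅ 0.

H_0 ≅ Z,  H_1 ≅ Z ⊕ Z/2,  H_2 = 0.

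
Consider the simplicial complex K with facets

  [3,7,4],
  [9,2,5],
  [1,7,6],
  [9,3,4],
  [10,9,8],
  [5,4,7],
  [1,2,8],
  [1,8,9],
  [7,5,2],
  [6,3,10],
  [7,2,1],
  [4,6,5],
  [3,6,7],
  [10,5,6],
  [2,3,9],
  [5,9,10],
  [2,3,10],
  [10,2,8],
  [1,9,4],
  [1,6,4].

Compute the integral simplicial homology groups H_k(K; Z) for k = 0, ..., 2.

H_0 = Z,  H_1 = Z ⊕ Z_2,  H_2 = 0.

Take the total order 1 < 2 < 3 < 4 < 5 < 6 < 7 < 8 < 9 < 10 on the vertex set. Then K (dimension 2) consists of the simplices:

  0-simplices (10): [1], [2], [3], [4], [5], [6], [7], [8], [9], [10]
  1-simplices (30): (30 of them)
  2-simplices (20): (20 of them)

giving chain groups C_0 ≅ Z^10, C_1 ≅ Z^30, C_2 ≅ Z^20.

∂_1: C_1 → C_0 sends each edge [p,q] (with p < q) to q − p. For instance
  ∂[1,2] = [2] − [1].
As a 10×30 matrix over Z this has rank 9, with invariant factors (1,1,1,1,1,1,1,1,1).

The boundary map ∂_2: C_2 → C_1 sends each 2-simplex [p,q,r] to [q,r] − [p,r] + [p,q]. For instance
  ∂[1,4,6] = [4,6] − [1,6] + [1,4],
  ∂[1,2,7] = [2,7] − [1,7] + [1,2].
The 30×20 boundary matrix has rank 20 and Smith normal form diag(1,1,1,1,1,1,1,1,1,1,1,1,1,1,1,1,1,1,1,2).

Now H_k = ker ∂_k / im ∂_{k+1}, so:

  H_0: rank C_0 − rank ∂_1 = 10 − 9 = 1, and the invariant factors of ∂_1 are all 1, so H_0 ≅ Z.
  H_1: rank ker ∂_1 − rank ∂_2 = (30 − 9) − 20 = 1, and ∂_2 has invariant factor 2 > 1, so H_1 ≅ Z ⊕ Z_2.
  H_2: rank ker ∂_2 − rank ∂_3 = (20 − 20) − 0 = 0, and there is no ∂_3, so H_2 ≅ 0.

As a check, the Euler characteristic is 10 − 30 + 20 = 0, which agrees with 1 − 1 + 0 = 0.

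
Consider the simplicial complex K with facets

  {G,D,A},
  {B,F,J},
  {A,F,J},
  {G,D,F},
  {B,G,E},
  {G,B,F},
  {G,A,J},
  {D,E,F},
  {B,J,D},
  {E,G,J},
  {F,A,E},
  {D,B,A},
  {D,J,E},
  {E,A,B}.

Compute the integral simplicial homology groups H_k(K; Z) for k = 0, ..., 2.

H_0 ≅ Z,  H_1 ≅ Z^2,  H_2 ≅ Z.

K has 7 vertices, 21 edges, 14 triangles.
rank ∂_0 = 0, rank ∂_1 = 6 ⇒ b_0 = 7 − 0 − 6 = 1; all invariant factors of ∂_1 are 1 so no torsion. So H_0 ≅ Z.
rank ∂_1 = 6, rank ∂_2 = 13 ⇒ b_1 = 21 − 6 − 13 = 2; all invariant factors of ∂_2 are 1 so no torsion. So H_1 ≅ Z^2.
rank ∂_2 = 13, rank ∂_3 = 0 ⇒ b_2 = 14 − 13 − 0 = 1. So H_2 ≅ Z.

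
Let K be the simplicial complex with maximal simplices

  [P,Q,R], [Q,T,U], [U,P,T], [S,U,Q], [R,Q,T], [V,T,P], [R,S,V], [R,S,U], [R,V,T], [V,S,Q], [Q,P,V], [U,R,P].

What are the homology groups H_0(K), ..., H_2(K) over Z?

H_0 ≅ Z,  H_1 ≅ Z/2Z,  H_2 = 0.

Take the total order P < Q < R < S < T < U < V on the vertex set. Then K (dimension 2) consists of the simplices:

  0-simplices (7): P, Q, R, S, T, U, V
  1-simplices (18): PQ, PR, PT, PU, PV, QR, QS, QT, QU, QV, RS, RT, RU, RV, SU, SV, TU, TV
  2-simplices (12): PQR, PQV, PRU, PTU, PTV, QRT, QSU, QSV, QTU, RSU, RSV, RTV

giving chain groups C_0 ≅ Z^7, C_1 ≅ Z^18, C_2 ≅ Z^12.

∂_1: C_1 → C_0 is given by ∂[p,q] = [q] − [p].
The resulting 7×18 matrix has rank 6, and its Smith normal form has invariant factors (1,1,1,1,1,1).

∂_2: C_2 → C_1 maps a triangle to the signed sum of its edges. For instance
  ∂PTV = TV − PV + PT,
  ∂PRU = RU − PU + PR.
The resulting 18×12 matrix has rank 12, and its Smith normal form has invariant factors (1,1,1,1,1,1,1,1,1,1,1,2).

Reading off H_k = ker ∂_k / im ∂_{k+1}:

  H_0: rank C_0 − rank ∂_1 = 7 − 6 = 1, and the invariant factors of ∂_1 are all 1, so H_0 ≅ Z.
  H_1: rank ker ∂_1 − rank ∂_2 = (18 − 6) − 12 = 0, and ∂_2 has invariant factor 2 > 1, so H_1 ≅ Z/2Z.
  H_2: rank ker ∂_2 − rank ∂_3 = (12 − 12) − 0 = 0, and there is no ∂_3, so H_2 ≅ 0.

As a check, the Euler characteristic is 7 − 18 + 12 = 1, which agrees with 1 − 0 + 0 = 1.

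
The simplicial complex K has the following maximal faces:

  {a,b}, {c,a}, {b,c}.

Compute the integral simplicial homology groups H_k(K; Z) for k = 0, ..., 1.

H_0 = Z,  H_1 = Z.

Fix the vertex order a < b < c and write every simplex with vertices in increasing order. Then dim K = 1 and the simplices of K are:

  0-simplices (3): a, b, c
  1-simplices (3): ab, ac, bc

giving chain groups C_0 ≅ Z^3, C_1 ≅ Z^3.

∂_1: C_1 → C_0 sends each edge [p,q] (with p < q) to q − p. For instance
  ∂bc = c − b.
The 3×3 boundary matrix has rank 2 and Smith normal form diag(1,1).

From H_k ≅ ker(∂_k) / im(∂_{k+1}) we obtain:

  H_0: rank C_0 − rank ∂_1 = 3 − 2 = 1, and the invariant factors of ∂_1 are all 1, so H_0 ≅ Z.
  H_1: rank ker ∂_1 − rank ∂_2 = (3 − 2) − 0 = 1, and there is no ∂_2, so H_1 ≅ Z.

As a check, the Euler characteristic is 3 − 3 = 0, which agrees with 1 − 1 = 0.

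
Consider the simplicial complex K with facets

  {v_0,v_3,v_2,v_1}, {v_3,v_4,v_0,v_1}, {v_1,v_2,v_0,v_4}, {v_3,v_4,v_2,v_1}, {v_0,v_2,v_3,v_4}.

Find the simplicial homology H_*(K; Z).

H_0 = Z,  H_1 = 0,  H_2 = 0,  H_3 = Z.

Order the vertices as v_0 < v_1 < v_2 < v_3 < v_4. Listing each simplex with vertices in this order, K has dimension 3 with simplices:

  0-simplices (5): [v_0], [v_1], [v_2], [v_3], [v_4]
  1-simplices (10): [v_0,v_1], [v_0,v_2], [v_0,v_3], [v_0,v_4], [v_1,v_2], [v_1,v_3], [v_1,v_4], [v_2,v_3], [v_2,v_4], [v_3,v_4]
  2-simplices (10): [v_0,v_1,v_2], [v_0,v_1,v_3], [v_0,v_1,v_4], [v_0,v_2,v_3], [v_0,v_2,v_4], [v_0,v_3,v_4], [v_1,v_2,v_3], [v_1,v_2,v_4], [v_1,v_3,v_4], [v_2,v_3,v_4]
  3-simplices (5): [v_0,v_1,v_2,v_3], [v_0,v_1,v_2,v_4], [v_0,v_1,v_3,v_4], [v_0,v_2,v_3,v_4], [v_1,v_2,v_3,v_4]

so the chain groups are C_0 ≅ Z^5, C_1 ≅ Z^10, C_2 ≅ Z^10, C_3 ≅ Z^5.

∂_1: C_1 → C_0 maps an edge to its endpoints' difference, ∂[p,q] = q − p.
As a 5×10 matrix over Z this has rank 4, with invariant factors (1,1,1,1).

∂_2: C_2 → C_1 maps a triangle to the signed sum of its edges. For instance
  ∂[v_0,v_1,v_3] = [v_1,v_3] − [v_0,v_3] + [v_0,v_1],
  ∂[v_0,v_2,v_3] = [v_2,v_3] − [v_0,v_3] + [v_0,v_2].
The resulting 10×10 matrix has rank 6, and its Smith normal form has invariant factors (1,1,1,1,1,1).

The boundary map ∂_3: C_3 → C_2 sends each 3-simplex σ to the alternating sum Σ_i (−1)^i (σ with its i-th vertex removed). For instance
  ∂[v_0,v_2,v_3,v_4] = [v_2,v_3,v_4] − [v_0,v_3,v_4] + [v_0,v_2,v_4] − [v_0,v_2,v_3],
  ∂[v_0,v_1,v_2,v_4] = [v_1,v_2,v_4] − [v_0,v_2,v_4] + [v_0,v_1,v_4] − [v_0,v_1,v_2].
The resulting 10×5 matrix has rank 4, and its Smith normal form has invariant factors (1,1,1,1).

Now H_k = ker ∂_k / im ∂_{k+1}, so:

  H_0: rank C_0 − rank ∂_1 = 5 − 4 = 1, and the invariant factors of ∂_1 are all 1, so H_0 ≅ Z.
  H_1: rank ker ∂_1 − rank ∂_2 = (10 − 4) − 6 = 0, and the invariant factors of ∂_2 are all 1, so H_1 ≅ 0.
  H_2: rank ker ∂_2 − rank ∂_3 = (10 − 6) − 4 = 0, and the invariant factors of ∂_3 are all 1, so H_2 ≅ 0.
  H_3: rank ker ∂_3 − rank ∂_4 = (5 − 4) − 0 = 1, and there is no ∂_4, so H_3 ≅ Z.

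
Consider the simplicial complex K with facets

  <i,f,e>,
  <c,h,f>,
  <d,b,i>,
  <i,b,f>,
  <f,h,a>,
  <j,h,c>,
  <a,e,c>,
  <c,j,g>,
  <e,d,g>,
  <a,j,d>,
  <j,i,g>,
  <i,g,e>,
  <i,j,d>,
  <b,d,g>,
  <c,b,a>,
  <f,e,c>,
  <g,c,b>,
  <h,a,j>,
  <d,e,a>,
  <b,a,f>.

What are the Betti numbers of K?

Take the total order a < b < c < d < e < f < g < h < i < j on the vertex set. Then K (dimension 2) consists of the simplices:

  0-simplices (10): a, b, c, d, e, f, g, h, i, j
  1-simplices (30): ab, ac, ad, ae, af, ah, aj, bc, bd, bf, bg, bi, ce, cf, cg, ch, cj, de, dg, di, dj, ef, eg, ei, fh, fi, gi, gj, hj, ij
  2-simplices (20): abc, abf, ace, ade, adj, afh, ahj, bcg, bdg, bdi, bfi, cef, cfh, cgj, chj, deg, dij, efi, egi, gij

giving chain groups C_0 ≅ Z^10, C_1 ≅ Z^30, C_2 ≅ Z^20.

Boundary ∂_1: C_1 → C_0 sends each edge [p,q] (with p < q) to q − p. For instance
  ∂ch = h − c.
As a 10×30 matrix over Z this has rank 9, with invariant factors (1,1,1,1,1,1,1,1,1).

Boundary ∂_2: C_2 → C_1 sends each 2-simplex [p,q,r] to [q,r] − [p,r] + [p,q]. For instance
  ∂bfi = fi − bi + bf,
  ∂abc = bc − ac + ab.
The 30×20 boundary matrix has rank 20 and Smith normal form diag(1,1,1,1,1,1,1,1,1,1,1,1,1,1,1,1,1,1,1,2).

Now H_k = ker ∂_k / im ∂_{k+1}, so:

  H_0: rank C_0 − rank ∂_1 = 10 − 9 = 1, and the invariant factors of ∂_1 are all 1, so H_0 = Z.
  H_1: rank ker ∂_1 − rank ∂_2 = (30 − 9) − 20 = 1, and ∂_2 has invariant factor 2 > 1, so H_1 = Z × Z/2.
  H_2: rank ker ∂_2 − rank ∂_3 = (20 − 20) − 0 = 0, and there is no ∂_3, so H_2 = 0.

Hence the Betti numbers are b_0 = 1, b_1 = 1, b_2 = 0.

b_0 = 1, b_1 = 1, b_2 = 0.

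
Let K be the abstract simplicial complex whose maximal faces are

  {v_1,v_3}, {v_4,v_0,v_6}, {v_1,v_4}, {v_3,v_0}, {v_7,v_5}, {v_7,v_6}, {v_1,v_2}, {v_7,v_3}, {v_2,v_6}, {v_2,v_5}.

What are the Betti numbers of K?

b_0 = 1, b_1 = 4, b_2 = 0.

Take the total order v_0 < v_1 < v_2 < v_3 < v_4 < v_5 < v_6 < v_7 on the vertex set. Then K (dimension 2) consists of the simplices:

  0-simplices (8): [v_0], [v_1], [v_2], [v_3], [v_4], [v_5], [v_6], [v_7]
  1-simplices (12): [v_0,v_3], [v_0,v_4], [v_0,v_6], [v_1,v_2], [v_1,v_3], [v_1,v_4], [v_2,v_5], [v_2,v_6], [v_3,v_7], [v_4,v_6], [v_5,v_7], [v_6,v_7]
  2-simplices (1): [v_0,v_4,v_6]

so the chain groups are C_0 ≅ Z^8, C_1 ≅ Z^12, C_2 ≅ Z^1.

∂_1: C_1 → C_0 is given by ∂[p,q] = [q] − [p].
The 8×12 boundary matrix has rank 7 and Smith normal form diag(1,1,1,1,1,1,1).

The boundary map ∂_2: C_2 → C_1 maps a triangle to the signed sum of its edges. For instance
  ∂[v_0,v_4,v_6] = [v_4,v_6] − [v_0,v_6] + [v_0,v_4].
The 12×1 boundary matrix has rank 1 and Smith normal form diag(1).

From H_k ≅ ker(∂_k) / im(∂_{k+1}) we obtain:

  H_0: rank C_0 − rank ∂_1 = 8 − 7 = 1, and the invariant factors of ∂_1 are all 1, so H_0 = Z.
  H_1: rank ker ∂_1 − rank ∂_2 = (12 − 7) − 1 = 4, and the invariant factors of ∂_2 are all 1, so H_1 = Z^4.
  H_2: rank ker ∂_2 − rank ∂_3 = (1 − 1) − 0 = 0, and there is no ∂_3, so H_2 = 0.

As a check, the Euler characteristic is 8 − 12 + 1 = -3, which agrees with 1 − 4 + 0 = -3.

Hence the Betti numbers are b_0 = 1, b_1 = 4, b_2 = 0.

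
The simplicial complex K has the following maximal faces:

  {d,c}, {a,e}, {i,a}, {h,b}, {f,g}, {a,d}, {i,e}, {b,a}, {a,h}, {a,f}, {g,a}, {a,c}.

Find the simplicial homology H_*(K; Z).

H_0 ≅ Z,  H_1 ≅ Z^4.

Fix the vertex order a < b < c < d < e < f < g < h < i and write every simplex with vertices in increasing order. Then dim K = 1 and the simplices of K are:

  0-simplices (9): a, b, c, d, e, f, g, h, i
  1-simplices (12): ab, ac, ad, ae, af, ag, ah, ai, bh, cd, ei, fg

so the chain groups are C_0 ≅ Z^9, C_1 ≅ Z^12.

Boundary ∂_1: C_1 → C_0 maps an edge to its endpoints' difference, ∂[p,q] = q − p. For instance
  ∂cd = d − c.
This gives a 9×12 integer matrix of rank 8; reducing to Smith normal form yields diagonal entries (1,1,1,1,1,1,1,1).

Computing H_k = (kernel of ∂_k) / (image of ∂_{k+1}):

  H_0: rank C_0 − rank ∂_1 = 9 − 8 = 1, and the invariant factors of ∂_1 are all 1, so H_0 = Z.
  H_1: rank ker ∂_1 − rank ∂_2 = (12 − 8) − 0 = 4, and there is no ∂_2, so H_1 = Z^4.

(K is a triangulation of a wedge of 4 circles.)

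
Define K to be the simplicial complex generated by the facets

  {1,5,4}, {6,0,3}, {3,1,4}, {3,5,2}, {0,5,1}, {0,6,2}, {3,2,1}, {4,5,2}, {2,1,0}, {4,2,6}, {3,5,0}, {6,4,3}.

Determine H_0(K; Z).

Order the vertices as 0 < 1 < 2 < 3 < 4 < 5 < 6. Listing each simplex with vertices in this order, K has dimension 2 with simplices:

  0-simplices (7): [0], [1], [2], [3], [4], [5], [6]
  1-simplices (18): [0,1], [0,2], [0,3], [0,5], [0,6], [1,2], [1,3], [1,4], [1,5], [2,3], [2,4], [2,5], [2,6], [3,4], [3,5], [3,6], [4,5], [4,6]
  2-simplices (12): [0,1,2], [0,1,5], [0,2,6], [0,3,5], [0,3,6], [1,2,3], [1,3,4], [1,4,5], [2,3,5], [2,4,5], [2,4,6], [3,4,6]

so the chain groups are C_0 ≅ Z^7, C_1 ≅ Z^18, C_2 ≅ Z^12.

The boundary map ∂_1: C_1 → C_0 maps an edge to its endpoints' difference, ∂[p,q] = q − p. For instance
  ∂[2,4] = [4] − [2].
This gives a 7×18 integer matrix of rank 6; reducing to Smith normal form yields diagonal entries (1,1,1,1,1,1).

The boundary map ∂_2: C_2 → C_1 acts by ∂[p,q,r] = [q,r] − [p,r] + [p,q]. For instance
  ∂[0,1,5] = [1,5] − [0,5] + [0,1],
  ∂[0,2,6] = [2,6] − [0,6] + [0,2].
This gives a 18×12 integer matrix of rank 12; reducing to Smith normal form yields diagonal entries (1,1,1,1,1,1,1,1,1,1,1,2).

Computing H_k = (kernel of ∂_k) / (image of ∂_{k+1}):

  H_0: rank C_0 − rank ∂_1 = 7 − 6 = 1, and the invariant factors of ∂_1 are all 1, so H_0 = Z.

H_0 ≅ Z.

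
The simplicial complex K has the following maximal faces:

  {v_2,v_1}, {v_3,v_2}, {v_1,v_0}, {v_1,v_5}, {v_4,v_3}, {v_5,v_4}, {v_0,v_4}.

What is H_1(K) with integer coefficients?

H_1 ≅ Z^2.

Take the total order v_0 < v_1 < v_2 < v_3 < v_4 < v_5 on the vertex set. Then K (dimension 1) consists of the simplices:

  0-simplices (6): [v_0], [v_1], [v_2], [v_3], [v_4], [v_5]
  1-simplices (7): [v_0,v_1], [v_0,v_4], [v_1,v_2], [v_1,v_5], [v_2,v_3], [v_3,v_4], [v_4,v_5]

Hence C_0 ≅ Z^6, C_1 ≅ Z^7.

The boundary map ∂_1: C_1 → C_0 maps an edge to its endpoints' difference, ∂[p,q] = q − p. For instance
  ∂[v_0,v_4] = [v_4] − [v_0].
The 6×7 boundary matrix has rank 5 and Smith normal form diag(1,1,1,1,1).

Computing H_k = (kernel of ∂_k) / (image of ∂_{k+1}):

  H_1: rank ker ∂_1 − rank ∂_2 = (7 − 5) − 0 = 2, and there is no ∂_2, so H_1 ≅ Z^2.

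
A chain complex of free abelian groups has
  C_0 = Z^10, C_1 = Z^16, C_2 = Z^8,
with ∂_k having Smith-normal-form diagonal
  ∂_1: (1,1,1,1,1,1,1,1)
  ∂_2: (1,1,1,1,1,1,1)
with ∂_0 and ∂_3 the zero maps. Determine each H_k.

H_0 ≅ Z^2,  H_1 ≅ Z,  H_2 ≅ Z.

H_0: b_0 = 10 − 0 − 8 = 2; torsion from ∂_1 factors > 1: none. So H_0 ≅ Z^2.
H_1: b_1 = 16 − 8 − 7 = 1; torsion from ∂_2 factors > 1: none. So H_1 ≅ Z.
H_2: b_2 = 8 − 7 − 0 = 1; torsion from ∂_3 factors > 1: none. So H_2 ≅ Z.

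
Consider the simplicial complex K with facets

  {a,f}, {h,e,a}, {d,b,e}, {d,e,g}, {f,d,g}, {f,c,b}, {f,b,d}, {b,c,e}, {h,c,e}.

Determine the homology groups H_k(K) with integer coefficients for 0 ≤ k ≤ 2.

Fix the vertex order a < b < c < d < e < f < g < h and write every simplex with vertices in increasing order. Then dim K = 2 and the simplices of K are:

  0-simplices (8): a, b, c, d, e, f, g, h
  1-simplices (16): ae, af, ah, bc, bd, be, bf, ce, cf, ch, de, df, dg, eg, eh, fg
  2-simplices (8): aeh, bce, bcf, bde, bdf, ceh, deg, dfg

Hence C_0 ≅ Z^8, C_1 ≅ Z^16, C_2 ≅ Z^8.

∂_1: C_1 → C_0 is given by ∂[p,q] = [q] − [p]. For instance
  ∂ch = h − c.
The resulting 8×16 matrix has rank 7, and its Smith normal form has invariant factors (1,1,1,1,1,1,1).

Boundary ∂_2: C_2 → C_1 acts by ∂[p,q,r] = [q,r] − [p,r] + [p,q]. For instance
  ∂dfg = fg − dg + df,
  ∂bce = ce − be + bc.
This gives a 16×8 integer matrix of rank 8; reducing to Smith normal form yields diagonal entries (1,1,1,1,1,1,1,1).

Computing H_k = (kernel of ∂_k) / (image of ∂_{k+1}):

  H_0: rank C_0 − rank ∂_1 = 8 − 7 = 1, and the invariant factors of ∂_1 are all 1, so H_0 ≅ Z.
  H_1: rank ker ∂_1 − rank ∂_2 = (16 − 7) − 8 = 1, and the invariant factors of ∂_2 are all 1, so H_1 ≅ Z.
  H_2: rank ker ∂_2 − rank ∂_3 = (8 − 8) − 0 = 0, and there is no ∂_3, so H_2 ≅ 0.

H_0 = Z,  H_1 = Z,  H_2 = 0.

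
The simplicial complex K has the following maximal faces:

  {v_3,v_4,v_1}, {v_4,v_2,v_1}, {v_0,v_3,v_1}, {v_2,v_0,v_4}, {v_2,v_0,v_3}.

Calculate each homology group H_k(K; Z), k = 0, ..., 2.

H_0 = Z,  H_1 = Z,  H_2 = 0.

Fix the vertex order v_0 < v_1 < v_2 < v_3 < v_4 and write every simplex with vertices in increasing order. Then dim K = 2 and the simplices of K are:

  0-simplices (5): [v_0], [v_1], [v_2], [v_3], [v_4]
  1-simplices (10): [v_0,v_1], [v_0,v_2], [v_0,v_3], [v_0,v_4], [v_1,v_2], [v_1,v_3], [v_1,v_4], [v_2,v_3], [v_2,v_4], [v_3,v_4]
  2-simplices (5): [v_0,v_1,v_3], [v_0,v_2,v_3], [v_0,v_2,v_4], [v_1,v_2,v_4], [v_1,v_3,v_4]

Hence C_0 ≅ Z^5, C_1 ≅ Z^10, C_2 ≅ Z^5.

∂_1: C_1 → C_0 maps an edge to its endpoints' difference, ∂[p,q] = q − p. For instance
  ∂[v_1,v_4] = [v_4] − [v_1].
The resulting 5×10 matrix has rank 4, and its Smith normal form has invariant factors (1,1,1,1).

∂_2: C_2 → C_1 sends each 2-simplex [p,q,r] to [q,r] − [p,r] + [p,q]. For instance
  ∂[v_1,v_3,v_4] = [v_3,v_4] − [v_1,v_4] + [v_1,v_3],
  ∂[v_0,v_2,v_3] = [v_2,v_3] − [v_0,v_3] + [v_0,v_2].
The resulting 10×5 matrix has rank 5, and its Smith normal form has invariant factors (1,1,1,1,1).

Reading off H_k = ker ∂_k / im ∂_{k+1}:

  H_0: rank C_0 − rank ∂_1 = 5 − 4 = 1, and the invariant factors of ∂_1 are all 1, so H_0 = Z.
  H_1: rank ker ∂_1 − rank ∂_2 = (10 − 4) − 5 = 1, and the invariant factors of ∂_2 are all 1, so H_1 = Z.
  H_2: rank ker ∂_2 − rank ∂_3 = (5 − 5) − 0 = 0, and there is no ∂_3, so H_2 = 0.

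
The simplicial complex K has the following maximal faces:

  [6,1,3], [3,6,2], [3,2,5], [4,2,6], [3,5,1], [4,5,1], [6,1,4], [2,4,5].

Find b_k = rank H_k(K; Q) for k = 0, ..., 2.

We work with the vertex ordering 1 < 2 < 3 < 4 < 5 < 6. The simplices of K, each written with vertices in increasing order, are:

  0-simplices (6): [1], [2], [3], [4], [5], [6]
  1-simplices (12): [1,3], [1,4], [1,5], [1,6], [2,3], [2,4], [2,5], [2,6], [3,5], [3,6], [4,5], [4,6]
  2-simplices (8): [1,3,5], [1,3,6], [1,4,5], [1,4,6], [2,3,5], [2,3,6], [2,4,5], [2,4,6]

Hence C_0 ≅ Z^6, C_1 ≅ Z^12, C_2 ≅ Z^8.

∂_1: C_1 → C_0 maps an edge to its endpoints' difference, ∂[p,q] = q − p. For instance
  ∂[2,3] = [3] − [2].
This gives a 6×12 integer matrix of rank 5; reducing to Smith normal form yields diagonal entries (1,1,1,1,1).

The boundary map ∂_2: C_2 → C_1 acts by ∂[p,q,r] = [q,r] − [p,r] + [p,q]. For instance
  ∂[1,4,5] = [4,5] − [1,5] + [1,4],
  ∂[1,3,5] = [3,5] − [1,5] + [1,3].
As a 12×8 matrix over Z this has rank 7, with invariant factors (1,1,1,1,1,1,1).

From H_k ≅ ker(∂_k) / im(∂_{k+1}) we obtain:

  H_0: rank C_0 − rank ∂_1 = 6 − 5 = 1, and the invariant factors of ∂_1 are all 1, so H_0 ≅ Z.
  H_1: rank ker ∂_1 − rank ∂_2 = (12 − 5) − 7 = 0, and the invariant factors of ∂_2 are all 1, so H_1 ≅ 0.
  H_2: rank ker ∂_2 − rank ∂_3 = (8 − 7) − 0 = 1, and there is no ∂_3, so H_2 ≅ Z.

(K is a triangulation of the 2-sphere S^2.)

Hence the Betti numbers are b_0 = 1, b_1 = 0, b_2 = 1.

b_0 = 1, b_1 = 0, b_2 = 1.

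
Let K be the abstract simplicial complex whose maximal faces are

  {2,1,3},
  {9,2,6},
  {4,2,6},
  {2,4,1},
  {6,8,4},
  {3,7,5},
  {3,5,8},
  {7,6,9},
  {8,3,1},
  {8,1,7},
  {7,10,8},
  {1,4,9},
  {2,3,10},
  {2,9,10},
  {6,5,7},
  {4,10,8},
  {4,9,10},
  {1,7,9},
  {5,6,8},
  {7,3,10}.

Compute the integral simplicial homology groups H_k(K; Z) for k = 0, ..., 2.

H_0 = Z,  H_1 = Z ⊕ Z/2,  H_2 = 0.

Order the vertices as 1 < 2 < 3 < 4 < 5 < 6 < 7 < 8 < 9 < 10. Listing each simplex with vertices in this order, K has dimension 2 with simplices:

  0-simplices (10): [1], [2], [3], [4], [5], [6], [7], [8], [9], [10]
  1-simplices (30): (30 of them)
  2-simplices (20): (20 of them)

giving chain groups C_0 ≅ Z^10, C_1 ≅ Z^30, C_2 ≅ Z^20.

The boundary map ∂_1: C_1 → C_0 is given by ∂[p,q] = [q] − [p]. For instance
  ∂[3,5] = [5] − [3].
This gives a 10×30 integer matrix of rank 9; reducing to Smith normal form yields diagonal entries (1,1,1,1,1,1,1,1,1).

Boundary ∂_2: C_2 → C_1 maps a triangle to the signed sum of its edges. For instance
  ∂[2,4,6] = [4,6] − [2,6] + [2,4],
  ∂[3,7,10] = [7,10] − [3,10] + [3,7].
As a 30×20 matrix over Z this has rank 20, with invariant factors (1,1,1,1,1,1,1,1,1,1,1,1,1,1,1,1,1,1,1,2).

Reading off H_k = ker ∂_k / im ∂_{k+1}:

  H_0: rank C_0 − rank ∂_1 = 10 − 9 = 1, and the invariant factors of ∂_1 are all 1, so H_0 = Z.
  H_1: rank ker ∂_1 − rank ∂_2 = (30 − 9) − 20 = 1, and ∂_2 has invariant factor 2 > 1, so H_1 = Z ⊕ Z/2.
  H_2: rank ker ∂_2 − rank ∂_3 = (20 − 20) − 0 = 0, and there is no ∂_3, so H_2 = 0.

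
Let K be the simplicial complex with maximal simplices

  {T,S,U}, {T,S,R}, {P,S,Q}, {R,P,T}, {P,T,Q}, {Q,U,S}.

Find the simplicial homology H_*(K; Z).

Fix the vertex order P < Q < R < S < T < U and write every simplex with vertices in increasing order. Then dim K = 2 and the simplices of K are:

  0-simplices (6): P, Q, R, S, T, U
  1-simplices (12): PQ, PR, PS, PT, QS, QT, QU, RS, RT, ST, SU, TU
  2-simplices (6): PQS, PQT, PRT, QSU, RST, STU

so the chain groups are C_0 ≅ Z^6, C_1 ≅ Z^12, C_2 ≅ Z^6.

Boundary ∂_1: C_1 → C_0 maps an edge to its endpoints' difference, ∂[p,q] = q − p. For instance
  ∂QT = T − Q.
This gives a 6×12 integer matrix of rank 5; reducing to Smith normal form yields diagonal entries (1,1,1,1,1).

Boundary ∂_2: C_2 → C_1 sends each 2-simplex [p,q,r] to [q,r] − [p,r] + [p,q]. For instance
  ∂PQS = QS − PS + PQ,
  ∂PQT = QT − PT + PQ.
The 12×6 boundary matrix has rank 6 and Smith normal form diag(1,1,1,1,1,1).

From H_k ≅ ker(∂_k) / im(∂_{k+1}) we obtain:

  H_0: rank C_0 − rank ∂_1 = 6 − 5 = 1, and the invariant factors of ∂_1 are all 1, so H_0 ≅ Z.
  H_1: rank ker ∂_1 − rank ∂_2 = (12 − 5) − 6 = 1, and the invariant factors of ∂_2 are all 1, so H_1 ≅ Z.
  H_2: rank ker ∂_2 − rank ∂_3 = (6 − 6) − 0 = 0, and there is no ∂_3, so H_2 ≅ 0.

H_0 ≅ Z,  H_1 ≅ Z,  H_2 = 0.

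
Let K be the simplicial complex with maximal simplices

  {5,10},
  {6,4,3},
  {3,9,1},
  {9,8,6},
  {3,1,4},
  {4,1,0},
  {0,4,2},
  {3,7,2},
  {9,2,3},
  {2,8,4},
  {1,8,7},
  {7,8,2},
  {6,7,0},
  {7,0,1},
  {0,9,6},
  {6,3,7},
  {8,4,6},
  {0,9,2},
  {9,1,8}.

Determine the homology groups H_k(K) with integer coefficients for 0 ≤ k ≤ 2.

We work with the vertex ordering 0 < 1 < 2 < 3 < 4 < 5 < 6 < 7 < 8 < 9 < 10. The simplices of K, each written with vertices in increasing order, are:

  0-simplices (11): [0], [1], [2], [3], [4], [5], [6], [7], [8], [9], [10]
  1-simplices (28): (28 of them)
  2-simplices (18): [0,1,4], [0,1,7], [0,2,4], [0,2,9], [0,6,7], [0,6,9], [1,3,4], [1,3,9], [1,7,8], [1,8,9], [2,3,7], [2,3,9], [2,4,8], [2,7,8], [3,4,6], [3,6,7], [4,6,8], [6,8,9]

Hence C_0 ≅ Z^11, C_1 ≅ Z^28, C_2 ≅ Z^18.

∂_1: C_1 → C_0 sends each edge [p,q] (with p < q) to q − p.
This gives a 11×28 integer matrix of rank 9; reducing to Smith normal form yields diagonal entries (1,1,1,1,1,1,1,1,1).

∂_2: C_2 → C_1 maps a triangle to the signed sum of its edges. For instance
  ∂[1,3,9] = [3,9] − [1,9] + [1,3],
  ∂[0,6,7] = [6,7] − [0,7] + [0,6].
The resulting 28×18 matrix has rank 17, and its Smith normal form has invariant factors (1,1,1,1,1,1,1,1,1,1,1,1,1,1,1,1,1).

Computing H_k = (kernel of ∂_k) / (image of ∂_{k+1}):

  H_0: rank C_0 − rank ∂_1 = 11 − 9 = 2, and the invariant factors of ∂_1 are all 1, so H_0 ≅ Z^2.
  H_1: rank ker ∂_1 − rank ∂_2 = (28 − 9) − 17 = 2, and the invariant factors of ∂_2 are all 1, so H_1 ≅ Z^2.
  H_2: rank ker ∂_2 − rank ∂_3 = (18 − 17) − 0 = 1, and there is no ∂_3, so H_2 ≅ Z.

As a check, the Euler characteristic is 11 − 28 + 18 = 1, which agrees with 2 − 2 + 1 = 1.

H_0 ≅ Z^2,  H_1 ≅ Z^2,  H_2 ≅ Z.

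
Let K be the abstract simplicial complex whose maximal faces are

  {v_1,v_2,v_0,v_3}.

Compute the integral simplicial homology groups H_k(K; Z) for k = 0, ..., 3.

H_0 = Z,  H_1 = 0,  H_2 = 0,  H_3 = 0.

We work with the vertex ordering v_0 < v_1 < v_2 < v_3. The simplices of K, each written with vertices in increasing order, are:

  0-simplices (4): [v_0], [v_1], [v_2], [v_3]
  1-simplices (6): [v_0,v_1], [v_0,v_2], [v_0,v_3], [v_1,v_2], [v_1,v_3], [v_2,v_3]
  2-simplices (4): [v_0,v_1,v_2], [v_0,v_1,v_3], [v_0,v_2,v_3], [v_1,v_2,v_3]
  3-simplices (1): [v_0,v_1,v_2,v_3]

so the chain groups are C_0 ≅ Z^4, C_1 ≅ Z^6, C_2 ≅ Z^4, C_3 ≅ Z^1.

The boundary map ∂_1: C_1 → C_0 maps an edge to its endpoints' difference, ∂[p,q] = q − p. For instance
  ∂[v_1,v_3] = [v_3] − [v_1].
This gives a 4×6 integer matrix of rank 3; reducing to Smith normal form yields diagonal entries (1,1,1).

Boundary ∂_2: C_2 → C_1 acts by ∂[p,q,r] = [q,r] − [p,r] + [p,q]. For instance
  ∂[v_0,v_1,v_2] = [v_1,v_2] − [v_0,v_2] + [v_0,v_1],
  ∂[v_0,v_2,v_3] = [v_2,v_3] − [v_0,v_3] + [v_0,v_2].
The resulting 6×4 matrix has rank 3, and its Smith normal form has invariant factors (1,1,1).

The boundary map ∂_3: C_3 → C_2 sends each 3-simplex σ to the alternating sum Σ_i (−1)^i (σ with its i-th vertex removed). For instance
  ∂[v_0,v_1,v_2,v_3] = [v_1,v_2,v_3] − [v_0,v_2,v_3] + [v_0,v_1,v_3] − [v_0,v_1,v_2].
As a 4×1 matrix over Z this has rank 1, with invariant factors (1).

Now H_k = ker ∂_k / im ∂_{k+1}, so:

  H_0: rank C_0 − rank ∂_1 = 4 − 3 = 1, and the invariant factors of ∂_1 are all 1, so H_0 ≅ Z.
  H_1: rank ker ∂_1 − rank ∂_2 = (6 − 3) − 3 = 0, and the invariant factors of ∂_2 are all 1, so H_1 ≅ 0.
  H_2: rank ker ∂_2 − rank ∂_3 = (4 − 3) − 1 = 0, and the invariant factors of ∂_3 are all 1, so H_2 ≅ 0.
  H_3: rank ker ∂_3 − rank ∂_4 = (1 − 1) − 0 = 0, and there is no ∂_4, so H_3 ≅ 0.

As a check, the Euler characteristic is 4 − 6 + 4 − 1 = 1, which agrees with 1 − 0 + 0 − 0 = 1.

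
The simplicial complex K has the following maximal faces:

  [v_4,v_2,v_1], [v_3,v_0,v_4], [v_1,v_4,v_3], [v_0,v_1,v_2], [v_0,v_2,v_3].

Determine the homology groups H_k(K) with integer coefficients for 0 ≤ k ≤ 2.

H_0 ≅ Z,  H_1 ≅ Z,  H_2 = 0.

Order the vertices as v_0 < v_1 < v_2 < v_3 < v_4. Listing each simplex with vertices in this order, K has dimension 2 with simplices:

  0-simplices (5): [v_0], [v_1], [v_2], [v_3], [v_4]
  1-simplices (10): [v_0,v_1], [v_0,v_2], [v_0,v_3], [v_0,v_4], [v_1,v_2], [v_1,v_3], [v_1,v_4], [v_2,v_3], [v_2,v_4], [v_3,v_4]
  2-simplices (5): [v_0,v_1,v_2], [v_0,v_2,v_3], [v_0,v_3,v_4], [v_1,v_2,v_4], [v_1,v_3,v_4]

Hence C_0 ≅ Z^5, C_1 ≅ Z^10, C_2 ≅ Z^5.

The boundary map ∂_1: C_1 → C_0 maps an edge to its endpoints' difference, ∂[p,q] = q − p. For instance
  ∂[v_1,v_3] = [v_3] − [v_1].
This gives a 5×10 integer matrix of rank 4; reducing to Smith normal form yields diagonal entries (1,1,1,1).

∂_2: C_2 → C_1 acts by ∂[p,q,r] = [q,r] − [p,r] + [p,q]. For instance
  ∂[v_1,v_3,v_4] = [v_3,v_4] − [v_1,v_4] + [v_1,v_3],
  ∂[v_0,v_3,v_4] = [v_3,v_4] − [v_0,v_4] + [v_0,v_3].
The resulting 10×5 matrix has rank 5, and its Smith normal form has invariant factors (1,1,1,1,1).

Computing H_k = (kernel of ∂_k) / (image of ∂_{k+1}):

  H_0: rank C_0 − rank ∂_1 = 5 − 4 = 1, and the invariant factors of ∂_1 are all 1, so H_0 ≅ Z.
  H_1: rank ker ∂_1 − rank ∂_2 = (10 − 4) − 5 = 1, and the invariant factors of ∂_2 are all 1, so H_1 ≅ Z.
  H_2: rank ker ∂_2 − rank ∂_3 = (5 − 5) − 0 = 0, and there is no ∂_3, so H_2 ≅ 0.

(K is a triangulation of the Möbius band.)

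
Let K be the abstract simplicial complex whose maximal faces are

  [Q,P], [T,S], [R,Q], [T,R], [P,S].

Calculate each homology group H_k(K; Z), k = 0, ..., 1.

Order the vertices as P < Q < R < S < T. Listing each simplex with vertices in this order, K has dimension 1 with simplices:

  0-simplices (5): P, Q, R, S, T
  1-simplices (5): PQ, PS, QR, RT, ST

Hence C_0 ≅ Z^5, C_1 ≅ Z^5.

∂_1: C_1 → C_0 is given by ∂[p,q] = [q] − [p].
As a 5×5 matrix over Z this has rank 4, with invariant factors (1,1,1,1).

From H_k ≅ ker(∂_k) / im(∂_{k+1}) we obtain:

  H_0: rank C_0 − rank ∂_1 = 5 − 4 = 1, and the invariant factors of ∂_1 are all 1, so H_0 = Z.
  H_1: rank ker ∂_1 − rank ∂_2 = (5 − 4) − 0 = 1, and there is no ∂_2, so H_1 = Z.

As a check, the Euler characteristic is 5 − 5 = 0, which agrees with 1 − 1 = 0.

H_0 = Z,  H_1 = Z.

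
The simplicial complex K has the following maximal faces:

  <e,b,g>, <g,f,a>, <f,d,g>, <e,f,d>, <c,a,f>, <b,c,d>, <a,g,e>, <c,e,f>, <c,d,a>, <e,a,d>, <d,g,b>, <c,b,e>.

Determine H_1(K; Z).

H_1 = Z/2.

K has 7 vertices, 18 edges, 12 triangles.
rank ∂_1 = 6, rank ∂_2 = 12 ⇒ b_1 = 18 − 6 − 12 = 0; ∂_2 has invariant factor(s) [2] giving torsion. So H_1 = Z/2.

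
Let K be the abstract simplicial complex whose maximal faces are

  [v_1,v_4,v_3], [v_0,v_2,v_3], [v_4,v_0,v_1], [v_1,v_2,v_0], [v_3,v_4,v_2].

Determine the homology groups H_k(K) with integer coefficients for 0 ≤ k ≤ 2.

H_0 = Z,  H_1 = Z,  H_2 = 0.

Fix the vertex order v_0 < v_1 < v_2 < v_3 < v_4 and write every simplex with vertices in increasing order. Then dim K = 2 and the simplices of K are:

  0-simplices (5): [v_0], [v_1], [v_2], [v_3], [v_4]
  1-simplices (10): [v_0,v_1], [v_0,v_2], [v_0,v_3], [v_0,v_4], [v_1,v_2], [v_1,v_3], [v_1,v_4], [v_2,v_3], [v_2,v_4], [v_3,v_4]
  2-simplices (5): [v_0,v_1,v_2], [v_0,v_1,v_4], [v_0,v_2,v_3], [v_1,v_3,v_4], [v_2,v_3,v_4]

Hence C_0 ≅ Z^5, C_1 ≅ Z^10, C_2 ≅ Z^5.

Boundary ∂_1: C_1 → C_0 is given by ∂[p,q] = [q] − [p]. For instance
  ∂[v_0,v_4] = [v_4] − [v_0].
The resulting 5×10 matrix has rank 4, and its Smith normal form has invariant factors (1,1,1,1).

∂_2: C_2 → C_1 acts by ∂[p,q,r] = [q,r] − [p,r] + [p,q]. For instance
  ∂[v_0,v_1,v_4] = [v_1,v_4] − [v_0,v_4] + [v_0,v_1],
  ∂[v_1,v_3,v_4] = [v_3,v_4] − [v_1,v_4] + [v_1,v_3].
This gives a 10×5 integer matrix of rank 5; reducing to Smith normal form yields diagonal entries (1,1,1,1,1).

Now H_k = ker ∂_k / im ∂_{k+1}, so:

  H_0: rank C_0 − rank ∂_1 = 5 − 4 = 1, and the invariant factors of ∂_1 are all 1, so H_0 = Z.
  H_1: rank ker ∂_1 − rank ∂_2 = (10 − 4) − 5 = 1, and the invariant factors of ∂_2 are all 1, so H_1 = Z.
  H_2: rank ker ∂_2 − rank ∂_3 = (5 − 5) − 0 = 0, and there is no ∂_3, so H_2 = 0.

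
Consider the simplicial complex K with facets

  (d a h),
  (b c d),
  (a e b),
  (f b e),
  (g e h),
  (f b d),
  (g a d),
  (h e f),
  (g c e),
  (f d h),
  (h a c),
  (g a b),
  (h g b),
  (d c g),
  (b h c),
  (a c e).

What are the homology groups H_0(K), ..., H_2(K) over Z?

H_0 = Z,  H_1 = Z^2,  H_2 = Z.

Fix the vertex order a < b < c < d < e < f < g < h and write every simplex with vertices in increasing order. Then dim K = 2 and the simplices of K are:

  0-simplices (8): a, b, c, d, e, f, g, h
  1-simplices (24): ab, ac, ad, ae, ag, ah, bc, bd, be, bf, bg, bh, cd, ce, cg, ch, df, dg, dh, ef, eg, eh, fh, gh
  2-simplices (16): abe, abg, ace, ach, adg, adh, bcd, bch, bdf, bef, bgh, cdg, ceg, dfh, efh, egh

so the chain groups are C_0 ≅ Z^8, C_1 ≅ Z^24, C_2 ≅ Z^16.

Boundary ∂_1: C_1 → C_0 maps an edge to its endpoints' difference, ∂[p,q] = q − p. For instance
  ∂eg = g − e.
The resulting 8×24 matrix has rank 7, and its Smith normal form has invariant factors (1,1,1,1,1,1,1).

The boundary map ∂_2: C_2 → C_1 acts by ∂[p,q,r] = [q,r] − [p,r] + [p,q]. For instance
  ∂abe = be − ae + ab,
  ∂dfh = fh − dh + df.
The resulting 24×16 matrix has rank 15, and its Smith normal form has invariant factors (1,1,1,1,1,1,1,1,1,1,1,1,1,1,1).

Now H_k = ker ∂_k / im ∂_{k+1}, so:

  H_0: rank C_0 − rank ∂_1 = 8 − 7 = 1, and the invariant factors of ∂_1 are all 1, so H_0 ≅ Z.
  H_1: rank ker ∂_1 − rank ∂_2 = (24 − 7) − 15 = 2, and the invariant factors of ∂_2 are all 1, so H_1 ≅ Z^2.
  H_2: rank ker ∂_2 − rank ∂_3 = (16 − 15) − 0 = 1, and there is no ∂_3, so H_2 ≅ Z.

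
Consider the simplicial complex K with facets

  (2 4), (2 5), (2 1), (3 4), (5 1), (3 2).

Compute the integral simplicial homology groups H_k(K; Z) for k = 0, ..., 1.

H_0 = Z,  H_1 = Z^2.

We work with the vertex ordering 1 < 2 < 3 < 4 < 5. The simplices of K, each written with vertices in increasing order, are:

  0-simplices (5): [1], [2], [3], [4], [5]
  1-simplices (6): [1,2], [1,5], [2,3], [2,4], [2,5], [3,4]

giving chain groups C_0 ≅ Z^5, C_1 ≅ Z^6.

Boundary ∂_1: C_1 → C_0 is given by ∂[p,q] = [q] − [p]. For instance
  ∂[2,5] = [5] − [2].
The resulting 5×6 matrix has rank 4, and its Smith normal form has invariant factors (1,1,1,1).

Now H_k = ker ∂_k / im ∂_{k+1}, so:

  H_0: rank C_0 − rank ∂_1 = 5 − 4 = 1, and the invariant factors of ∂_1 are all 1, so H_0 ≅ Z.
  H_1: rank ker ∂_1 − rank ∂_2 = (6 − 4) − 0 = 2, and there is no ∂_2, so H_1 ≅ Z^2.

As a check, the Euler characteristic is 5 − 6 = -1, which agrees with 1 − 2 = -1.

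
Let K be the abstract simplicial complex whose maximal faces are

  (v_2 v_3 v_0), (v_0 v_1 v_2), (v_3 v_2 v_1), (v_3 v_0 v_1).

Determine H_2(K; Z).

H_2 ≅ Z.

Fix the vertex order v_0 < v_1 < v_2 < v_3 and write every simplex with vertices in increasing order. Then dim K = 2 and the simplices of K are:

  0-simplices (4): [v_0], [v_1], [v_2], [v_3]
  1-simplices (6): [v_0,v_1], [v_0,v_2], [v_0,v_3], [v_1,v_2], [v_1,v_3], [v_2,v_3]
  2-simplices (4): [v_0,v_1,v_2], [v_0,v_1,v_3], [v_0,v_2,v_3], [v_1,v_2,v_3]

giving chain groups C_0 ≅ Z^4, C_1 ≅ Z^6, C_2 ≅ Z^4.

Boundary ∂_1: C_1 → C_0 is given by ∂[p,q] = [q] − [p]. For instance
  ∂[v_0,v_2] = [v_2] − [v_0].
The resulting 4×6 matrix has rank 3, and its Smith normal form has invariant factors (1,1,1).

Boundary ∂_2: C_2 → C_1 acts by ∂[p,q,r] = [q,r] − [p,r] + [p,q]. For instance
  ∂[v_0,v_2,v_3] = [v_2,v_3] − [v_0,v_3] + [v_0,v_2],
  ∂[v_0,v_1,v_2] = [v_1,v_2] − [v_0,v_2] + [v_0,v_1].
The resulting 6×4 matrix has rank 3, and its Smith normal form has invariant factors (1,1,1).

From H_k ≅ ker(∂_k) / im(∂_{k+1}) we obtain:

  H_2: rank ker ∂_2 − rank ∂_3 = (4 − 3) − 0 = 1, and there is no ∂_3, so H_2 = Z.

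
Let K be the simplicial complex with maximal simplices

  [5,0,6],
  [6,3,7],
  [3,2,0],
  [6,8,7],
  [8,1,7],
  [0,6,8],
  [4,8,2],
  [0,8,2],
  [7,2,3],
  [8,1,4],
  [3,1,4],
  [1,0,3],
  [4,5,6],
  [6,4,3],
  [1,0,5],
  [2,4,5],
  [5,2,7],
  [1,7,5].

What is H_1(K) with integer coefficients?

Take the total order 0 < 1 < 2 < 3 < 4 < 5 < 6 < 7 < 8 on the vertex set. Then K (dimension 2) consists of the simplices:

  0-simplices (9): [0], [1], [2], [3], [4], [5], [6], [7], [8]
  1-simplices (27): (27 of them)
  2-simplices (18): [0,1,3], [0,1,5], [0,2,3], [0,2,8], [0,5,6], [0,6,8], [1,3,4], [1,4,8], [1,5,7], [1,7,8], [2,3,7], [2,4,5], [2,4,8], [2,5,7], [3,4,6], [3,6,7], [4,5,6], [6,7,8]

Hence C_0 ≅ Z^9, C_1 ≅ Z^27, C_2 ≅ Z^18.

The boundary map ∂_1: C_1 → C_0 sends each edge [p,q] (with p < q) to q − p. For instance
  ∂[6,8] = [8] − [6].
As a 9×27 matrix over Z this has rank 8, with invariant factors (1,1,1,1,1,1,1,1).

Boundary ∂_2: C_2 → C_1 sends each 2-simplex [p,q,r] to [q,r] − [p,r] + [p,q]. For instance
  ∂[0,1,3] = [1,3] − [0,3] + [0,1],
  ∂[0,2,8] = [2,8] − [0,8] + [0,2].
This gives a 27×18 integer matrix of rank 17; reducing to Smith normal form yields diagonal entries (1,1,1,1,1,1,1,1,1,1,1,1,1,1,1,1,1).

Reading off H_k = ker ∂_k / im ∂_{k+1}:

  H_1: rank ker ∂_1 − rank ∂_2 = (27 − 8) − 17 = 2, and the invariant factors of ∂_2 are all 1, so H_1 = Z^2.

H_1 = Z^2.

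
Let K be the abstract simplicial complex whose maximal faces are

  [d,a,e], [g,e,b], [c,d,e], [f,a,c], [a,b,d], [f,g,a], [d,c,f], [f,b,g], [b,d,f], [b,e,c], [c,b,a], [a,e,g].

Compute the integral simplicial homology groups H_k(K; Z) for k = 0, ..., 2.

Take the total order a < b < c < d < e < f < g on the vertex set. Then K (dimension 2) consists of the simplices:

  0-simplices (7): a, b, c, d, e, f, g
  1-simplices (18): ab, ac, ad, ae, af, ag, bc, bd, be, bf, bg, cd, ce, cf, de, df, eg, fg
  2-simplices (12): abc, abd, acf, ade, aeg, afg, bce, bdf, beg, bfg, cde, cdf

so the chain groups are C_0 ≅ Z^7, C_1 ≅ Z^18, C_2 ≅ Z^12.

∂_1: C_1 → C_0 sends each edge [p,q] (with p < q) to q − p. For instance
  ∂cd = d − c.
As a 7×18 matrix over Z this has rank 6, with invariant factors (1,1,1,1,1,1).

The boundary map ∂_2: C_2 → C_1 acts by ∂[p,q,r] = [q,r] − [p,r] + [p,q]. For instance
  ∂ade = de − ae + ad,
  ∂acf = cf − af + ac.
This gives a 18×12 integer matrix of rank 12; reducing to Smith normal form yields diagonal entries (1,1,1,1,1,1,1,1,1,1,1,2).

Computing H_k = (kernel of ∂_k) / (image of ∂_{k+1}):

  H_0: rank C_0 − rank ∂_1 = 7 − 6 = 1, and the invariant factors of ∂_1 are all 1, so H_0 = Z.
  H_1: rank ker ∂_1 − rank ∂_2 = (18 − 6) − 12 = 0, and ∂_2 has invariant factor 2 > 1, so H_1 = Z/2.
  H_2: rank ker ∂_2 − rank ∂_3 = (12 − 12) − 0 = 0, and there is no ∂_3, so H_2 = 0.

H_0 ≅ Z,  H_1 ≅ Z/2,  H_2 = 0.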